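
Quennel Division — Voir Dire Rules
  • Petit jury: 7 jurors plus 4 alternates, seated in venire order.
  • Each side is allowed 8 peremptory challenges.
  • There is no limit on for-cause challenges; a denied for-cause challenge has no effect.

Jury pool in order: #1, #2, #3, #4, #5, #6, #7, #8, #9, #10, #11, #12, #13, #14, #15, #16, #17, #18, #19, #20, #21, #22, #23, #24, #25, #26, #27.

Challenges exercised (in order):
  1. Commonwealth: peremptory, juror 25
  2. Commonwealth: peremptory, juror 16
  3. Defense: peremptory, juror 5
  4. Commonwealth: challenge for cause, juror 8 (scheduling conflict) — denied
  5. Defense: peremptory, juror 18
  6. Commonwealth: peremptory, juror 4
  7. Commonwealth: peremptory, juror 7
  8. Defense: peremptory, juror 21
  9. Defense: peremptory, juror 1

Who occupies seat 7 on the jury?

Removed: #1, #4, #5, #7, #16, #18, #21, #25. (#8 stays — for-cause denied.)
Filling seats in venire order through position 7: #2, #3, #6, #8, #9, #10, #11.
So seat 7 is #11.

11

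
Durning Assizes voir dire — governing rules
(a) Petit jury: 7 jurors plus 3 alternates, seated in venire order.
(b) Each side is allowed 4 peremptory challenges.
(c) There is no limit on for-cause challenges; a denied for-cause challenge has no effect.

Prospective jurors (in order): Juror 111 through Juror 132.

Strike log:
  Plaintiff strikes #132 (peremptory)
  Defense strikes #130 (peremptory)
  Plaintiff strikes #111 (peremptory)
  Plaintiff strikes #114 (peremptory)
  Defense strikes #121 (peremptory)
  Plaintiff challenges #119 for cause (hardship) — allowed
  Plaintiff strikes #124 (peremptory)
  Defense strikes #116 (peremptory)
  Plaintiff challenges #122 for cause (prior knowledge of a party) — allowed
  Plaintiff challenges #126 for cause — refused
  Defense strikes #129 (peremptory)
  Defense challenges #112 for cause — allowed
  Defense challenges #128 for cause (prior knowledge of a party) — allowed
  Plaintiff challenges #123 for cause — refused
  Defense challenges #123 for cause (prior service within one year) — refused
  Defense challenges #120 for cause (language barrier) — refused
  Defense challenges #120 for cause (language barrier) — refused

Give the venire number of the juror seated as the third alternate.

131

Removed: #111, #112, #114, #116, #119, #121, #122, #124, #128, #129, #130, #132. (#120, #123, #126 stay — for-cause denied.)
Filling seats in venire order through position 10: #113, #115, #117, #118, #120, #123, #125, #126, #127, #131.
So alternate 3 is #131.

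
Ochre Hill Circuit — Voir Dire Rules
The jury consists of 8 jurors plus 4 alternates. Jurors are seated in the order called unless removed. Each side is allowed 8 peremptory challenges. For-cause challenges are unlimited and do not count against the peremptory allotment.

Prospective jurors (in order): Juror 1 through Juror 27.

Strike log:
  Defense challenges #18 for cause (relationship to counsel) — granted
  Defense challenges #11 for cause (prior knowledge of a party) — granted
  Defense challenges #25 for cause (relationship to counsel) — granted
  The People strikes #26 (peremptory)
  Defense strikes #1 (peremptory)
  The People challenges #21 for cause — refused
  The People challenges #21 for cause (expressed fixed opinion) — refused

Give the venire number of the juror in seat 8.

Removed: #1, #11, #18, #25, #26. (#21 stays — for-cause denied.)
Seating in order: seats 1–8 → #2, #3, #4, #5, #6, #7, #8, #9; alternates → #10, #12, #13, #14.
So seat 8 is #9.

9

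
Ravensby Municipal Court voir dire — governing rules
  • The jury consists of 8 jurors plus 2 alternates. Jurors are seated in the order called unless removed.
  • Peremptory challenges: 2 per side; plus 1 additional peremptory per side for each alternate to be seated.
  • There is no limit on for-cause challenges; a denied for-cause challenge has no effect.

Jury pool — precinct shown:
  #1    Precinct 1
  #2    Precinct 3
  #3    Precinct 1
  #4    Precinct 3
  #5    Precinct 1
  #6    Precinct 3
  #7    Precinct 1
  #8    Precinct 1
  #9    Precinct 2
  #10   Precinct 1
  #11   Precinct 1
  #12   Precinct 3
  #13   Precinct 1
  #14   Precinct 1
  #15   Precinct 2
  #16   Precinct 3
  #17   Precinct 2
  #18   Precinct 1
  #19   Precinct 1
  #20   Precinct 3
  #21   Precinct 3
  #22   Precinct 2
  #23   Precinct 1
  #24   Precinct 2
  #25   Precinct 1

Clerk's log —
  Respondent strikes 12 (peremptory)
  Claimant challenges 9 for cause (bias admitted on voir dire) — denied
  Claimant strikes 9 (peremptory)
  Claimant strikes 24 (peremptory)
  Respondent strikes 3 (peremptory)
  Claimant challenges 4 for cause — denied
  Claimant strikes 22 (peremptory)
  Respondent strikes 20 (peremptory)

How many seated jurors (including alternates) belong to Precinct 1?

7

Removed: #3, #9, #12, #20, #22, #24.
Seated (10 incl. alternates): #1, #2, #4, #5, #6, #7, #8, #10, #11, #13.
Of those, in Precinct 1: #1, #5, #7, #8, #10, #11, #13 → 7.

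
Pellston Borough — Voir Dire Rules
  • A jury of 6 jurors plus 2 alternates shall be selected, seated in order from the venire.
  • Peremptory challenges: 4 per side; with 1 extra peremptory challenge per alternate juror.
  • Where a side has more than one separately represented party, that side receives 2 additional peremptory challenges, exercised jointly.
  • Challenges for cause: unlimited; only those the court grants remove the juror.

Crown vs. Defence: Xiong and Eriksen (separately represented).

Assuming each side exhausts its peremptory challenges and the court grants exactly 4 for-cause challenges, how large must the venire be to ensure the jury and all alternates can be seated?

Seats to fill: 6 + 2 alternates = 8.
Peremptories — Crown: 4 + 1×2 = 6; Defence: 4 + 1×2 + 2 = 8; total 14.
For-cause removals: 4.
Minimum venire: 8 + 14 + 4 = 26.

26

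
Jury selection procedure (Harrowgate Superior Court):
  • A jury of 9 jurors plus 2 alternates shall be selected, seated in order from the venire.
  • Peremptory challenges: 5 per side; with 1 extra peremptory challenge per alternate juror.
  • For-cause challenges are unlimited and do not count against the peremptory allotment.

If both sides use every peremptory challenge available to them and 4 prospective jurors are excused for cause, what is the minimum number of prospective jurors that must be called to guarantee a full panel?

29

Seats to fill: 9 + 2 alternates = 11.
Peremptories: 5 + 1×2 = 7 per side × 2 sides = 14.
For-cause removals: 4.
Minimum venire: 11 + 14 + 4 = 29.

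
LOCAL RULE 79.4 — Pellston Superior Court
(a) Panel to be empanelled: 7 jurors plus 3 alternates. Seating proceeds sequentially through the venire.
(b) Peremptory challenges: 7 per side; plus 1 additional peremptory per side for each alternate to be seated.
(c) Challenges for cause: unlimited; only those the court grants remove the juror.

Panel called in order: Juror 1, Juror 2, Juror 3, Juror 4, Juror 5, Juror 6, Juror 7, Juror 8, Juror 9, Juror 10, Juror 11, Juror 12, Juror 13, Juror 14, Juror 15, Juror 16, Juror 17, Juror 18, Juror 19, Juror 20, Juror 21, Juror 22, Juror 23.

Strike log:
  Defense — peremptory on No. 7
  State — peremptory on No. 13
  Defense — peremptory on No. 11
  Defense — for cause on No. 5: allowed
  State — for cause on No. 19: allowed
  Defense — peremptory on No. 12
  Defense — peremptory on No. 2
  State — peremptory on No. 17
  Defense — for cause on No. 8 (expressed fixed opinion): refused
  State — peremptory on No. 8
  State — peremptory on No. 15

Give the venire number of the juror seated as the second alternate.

Removed: #2, #5, #7, #8, #11, #12, #13, #15, #17, #19.
Seating in order: seats 1–7 → #1, #3, #4, #6, #9, #10, #14; alternates → #16, #18, #20.
So alternate 2 is #18.

18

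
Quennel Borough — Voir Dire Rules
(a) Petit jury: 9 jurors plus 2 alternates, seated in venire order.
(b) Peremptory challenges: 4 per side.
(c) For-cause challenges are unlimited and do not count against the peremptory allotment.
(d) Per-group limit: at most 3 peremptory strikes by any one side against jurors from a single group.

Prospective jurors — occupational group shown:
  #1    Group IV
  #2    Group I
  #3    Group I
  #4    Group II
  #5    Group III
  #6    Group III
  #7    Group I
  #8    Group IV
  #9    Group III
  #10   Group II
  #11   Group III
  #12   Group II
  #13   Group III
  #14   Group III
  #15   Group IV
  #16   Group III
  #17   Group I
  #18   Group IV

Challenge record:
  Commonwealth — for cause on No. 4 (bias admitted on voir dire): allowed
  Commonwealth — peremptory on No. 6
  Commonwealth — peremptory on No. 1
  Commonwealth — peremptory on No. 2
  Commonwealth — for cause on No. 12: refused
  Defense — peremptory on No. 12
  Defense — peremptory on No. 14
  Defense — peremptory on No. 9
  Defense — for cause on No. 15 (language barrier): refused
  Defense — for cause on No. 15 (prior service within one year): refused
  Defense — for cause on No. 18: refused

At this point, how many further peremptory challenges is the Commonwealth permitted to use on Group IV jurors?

Commonwealth peremptories so far: #6, #1, #2 — 3 of 4 used, 1 left overall.
Against Group IV: #1 — 1 used; per-group cap 3 leaves 2.
Binding limit: min(1, 2) = 1.

1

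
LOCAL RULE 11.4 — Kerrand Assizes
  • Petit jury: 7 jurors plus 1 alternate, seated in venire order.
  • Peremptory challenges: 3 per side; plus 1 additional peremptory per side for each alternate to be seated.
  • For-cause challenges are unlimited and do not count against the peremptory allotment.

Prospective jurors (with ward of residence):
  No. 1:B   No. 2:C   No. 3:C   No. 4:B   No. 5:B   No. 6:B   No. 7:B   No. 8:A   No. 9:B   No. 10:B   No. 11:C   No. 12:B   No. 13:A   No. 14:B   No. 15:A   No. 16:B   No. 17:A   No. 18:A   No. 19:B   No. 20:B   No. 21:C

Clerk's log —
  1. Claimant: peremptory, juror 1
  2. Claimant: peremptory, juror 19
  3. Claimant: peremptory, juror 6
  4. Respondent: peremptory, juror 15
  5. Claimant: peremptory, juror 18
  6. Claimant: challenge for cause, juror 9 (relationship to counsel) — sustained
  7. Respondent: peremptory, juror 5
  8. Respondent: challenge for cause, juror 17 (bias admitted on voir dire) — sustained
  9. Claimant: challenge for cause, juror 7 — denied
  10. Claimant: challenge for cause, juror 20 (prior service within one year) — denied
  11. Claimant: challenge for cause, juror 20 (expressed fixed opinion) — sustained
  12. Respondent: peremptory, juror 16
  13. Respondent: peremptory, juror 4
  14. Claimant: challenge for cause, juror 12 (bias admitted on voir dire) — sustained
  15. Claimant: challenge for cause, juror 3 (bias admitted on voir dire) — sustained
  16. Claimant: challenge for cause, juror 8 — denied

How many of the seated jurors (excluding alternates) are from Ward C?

2

Removed: #1, #3, #4, #5, #6, #9, #12, #15, #16, #17, #18, #19, #20.
Seated jurors 1–7: #2, #7, #8, #10, #11, #13, #14 (alternates #21 not counted).
Of those, in Ward C: #2, #11 → 2.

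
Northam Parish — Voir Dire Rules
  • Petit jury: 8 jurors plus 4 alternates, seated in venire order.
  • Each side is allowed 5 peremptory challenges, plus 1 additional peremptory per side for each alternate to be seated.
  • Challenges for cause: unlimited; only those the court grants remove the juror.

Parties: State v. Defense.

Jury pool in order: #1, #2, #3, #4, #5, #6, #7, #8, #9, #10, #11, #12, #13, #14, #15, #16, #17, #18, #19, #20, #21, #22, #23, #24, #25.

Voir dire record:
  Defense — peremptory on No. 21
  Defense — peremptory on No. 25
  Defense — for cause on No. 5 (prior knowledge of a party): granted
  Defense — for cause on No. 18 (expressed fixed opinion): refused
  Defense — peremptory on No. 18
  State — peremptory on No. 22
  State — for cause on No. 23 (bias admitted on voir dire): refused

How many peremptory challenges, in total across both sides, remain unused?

14

State allotment: 5 base + 1 × 4 alternates = 9. Defense allotment: 5 base + 1 × 4 alternates = 9.
State peremptories used: #22 — 1 (the for-cause on #23 doesn't count).
Defense peremptories used: #21, #25, #18 — 3 (for-cause on #5, #18 don't count).
Remaining: (9 − 1) + (9 − 3) = 14.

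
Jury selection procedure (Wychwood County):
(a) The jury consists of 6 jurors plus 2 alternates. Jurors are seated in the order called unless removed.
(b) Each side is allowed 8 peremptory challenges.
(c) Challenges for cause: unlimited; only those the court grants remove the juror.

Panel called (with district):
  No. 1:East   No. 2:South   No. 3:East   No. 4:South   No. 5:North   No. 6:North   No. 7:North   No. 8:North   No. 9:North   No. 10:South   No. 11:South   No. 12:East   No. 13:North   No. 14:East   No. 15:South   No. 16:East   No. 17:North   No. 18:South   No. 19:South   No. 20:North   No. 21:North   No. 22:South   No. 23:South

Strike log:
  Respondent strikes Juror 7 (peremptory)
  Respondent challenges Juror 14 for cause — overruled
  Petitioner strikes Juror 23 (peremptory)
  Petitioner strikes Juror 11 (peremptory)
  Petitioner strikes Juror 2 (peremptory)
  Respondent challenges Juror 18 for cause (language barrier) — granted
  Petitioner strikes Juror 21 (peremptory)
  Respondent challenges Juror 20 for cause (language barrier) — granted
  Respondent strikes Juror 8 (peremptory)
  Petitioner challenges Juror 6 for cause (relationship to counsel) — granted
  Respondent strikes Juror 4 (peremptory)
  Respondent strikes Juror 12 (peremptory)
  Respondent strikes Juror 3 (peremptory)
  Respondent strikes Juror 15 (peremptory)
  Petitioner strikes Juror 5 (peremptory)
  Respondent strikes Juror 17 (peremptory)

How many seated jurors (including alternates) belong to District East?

3

Removed: #2, #3, #4, #5, #6, #7, #8, #11, #12, #15, #17, #18, #20, #21, #23.
Seated (8 incl. alternates): #1, #9, #10, #13, #14, #16, #19, #22.
Of those, in District East: #1, #14, #16 → 3.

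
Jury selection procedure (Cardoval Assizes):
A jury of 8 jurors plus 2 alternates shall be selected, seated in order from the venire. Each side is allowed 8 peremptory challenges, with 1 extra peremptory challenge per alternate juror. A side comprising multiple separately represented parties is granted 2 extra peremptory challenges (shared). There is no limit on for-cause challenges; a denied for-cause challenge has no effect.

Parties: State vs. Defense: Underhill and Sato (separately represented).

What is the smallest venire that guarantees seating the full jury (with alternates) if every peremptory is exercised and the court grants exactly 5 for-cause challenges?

37

Seats to fill: 8 + 2 alternates = 10.
Peremptories — State: 8 + 1×2 = 10; Defense: 8 + 1×2 + 2 = 12; total 22.
For-cause removals: 5.
Minimum venire: 10 + 22 + 5 = 37.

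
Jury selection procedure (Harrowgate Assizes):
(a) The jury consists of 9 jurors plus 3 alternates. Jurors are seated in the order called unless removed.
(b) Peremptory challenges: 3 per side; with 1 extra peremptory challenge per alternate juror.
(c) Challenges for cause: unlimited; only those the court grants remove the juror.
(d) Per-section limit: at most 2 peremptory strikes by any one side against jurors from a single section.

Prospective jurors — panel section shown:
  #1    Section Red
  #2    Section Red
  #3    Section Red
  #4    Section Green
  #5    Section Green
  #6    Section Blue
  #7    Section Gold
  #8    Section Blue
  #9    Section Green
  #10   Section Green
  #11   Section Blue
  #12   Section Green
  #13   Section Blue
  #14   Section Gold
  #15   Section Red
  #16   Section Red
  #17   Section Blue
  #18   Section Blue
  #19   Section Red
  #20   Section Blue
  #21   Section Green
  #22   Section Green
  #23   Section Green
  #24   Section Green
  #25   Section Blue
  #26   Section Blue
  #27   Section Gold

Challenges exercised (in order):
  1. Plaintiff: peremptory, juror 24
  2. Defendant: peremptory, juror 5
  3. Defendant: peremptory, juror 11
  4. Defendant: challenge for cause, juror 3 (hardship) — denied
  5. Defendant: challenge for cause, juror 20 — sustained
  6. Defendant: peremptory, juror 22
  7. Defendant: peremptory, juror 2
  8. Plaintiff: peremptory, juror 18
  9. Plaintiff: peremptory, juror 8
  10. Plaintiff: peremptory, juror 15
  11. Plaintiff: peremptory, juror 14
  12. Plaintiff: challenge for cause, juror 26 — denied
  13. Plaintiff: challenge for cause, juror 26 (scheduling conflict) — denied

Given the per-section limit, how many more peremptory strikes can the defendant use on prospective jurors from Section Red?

Defendant peremptories so far: #5, #11, #22, #2 — 4 of 6 used, 2 left overall.
Against Section Red: #2 — 1 used; per-section cap 2 leaves 1.
Binding limit: min(2, 1) = 1.

1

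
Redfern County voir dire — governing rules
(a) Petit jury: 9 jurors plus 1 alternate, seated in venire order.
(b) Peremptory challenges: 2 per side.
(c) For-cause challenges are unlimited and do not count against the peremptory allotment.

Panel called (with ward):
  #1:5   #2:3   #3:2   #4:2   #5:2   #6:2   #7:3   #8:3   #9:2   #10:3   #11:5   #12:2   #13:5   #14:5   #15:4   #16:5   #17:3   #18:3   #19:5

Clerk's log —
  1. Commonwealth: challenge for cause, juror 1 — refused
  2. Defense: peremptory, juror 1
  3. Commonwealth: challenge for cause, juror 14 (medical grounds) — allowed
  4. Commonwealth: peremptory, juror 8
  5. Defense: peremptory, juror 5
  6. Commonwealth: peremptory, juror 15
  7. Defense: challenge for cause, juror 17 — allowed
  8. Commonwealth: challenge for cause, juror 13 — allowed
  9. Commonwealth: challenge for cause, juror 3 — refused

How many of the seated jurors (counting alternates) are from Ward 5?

Removed: #1, #5, #8, #13, #14, #15, #17.
Seated (10 incl. alternates): #2, #3, #4, #6, #7, #9, #10, #11, #12, #16.
Of those, in Ward 5: #11, #16 → 2.

2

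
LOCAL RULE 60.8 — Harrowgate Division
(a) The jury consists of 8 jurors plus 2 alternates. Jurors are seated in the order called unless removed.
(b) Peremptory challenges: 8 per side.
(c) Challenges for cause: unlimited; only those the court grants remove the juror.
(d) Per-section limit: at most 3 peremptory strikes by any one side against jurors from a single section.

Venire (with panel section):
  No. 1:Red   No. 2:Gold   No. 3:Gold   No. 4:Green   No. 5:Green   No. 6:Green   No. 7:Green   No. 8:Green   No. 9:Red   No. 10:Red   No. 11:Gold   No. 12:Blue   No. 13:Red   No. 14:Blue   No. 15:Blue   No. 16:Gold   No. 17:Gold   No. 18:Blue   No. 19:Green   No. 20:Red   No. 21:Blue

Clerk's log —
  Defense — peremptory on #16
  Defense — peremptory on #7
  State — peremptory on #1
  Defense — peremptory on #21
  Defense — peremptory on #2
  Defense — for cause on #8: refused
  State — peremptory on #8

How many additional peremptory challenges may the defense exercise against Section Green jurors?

Defense peremptories so far: #16, #7, #21, #2 — 4 of 8 used, 4 left overall.
Against Section Green: #7 — 1 used; per-section cap 3 leaves 2.
Binding limit: min(4, 2) = 2.

2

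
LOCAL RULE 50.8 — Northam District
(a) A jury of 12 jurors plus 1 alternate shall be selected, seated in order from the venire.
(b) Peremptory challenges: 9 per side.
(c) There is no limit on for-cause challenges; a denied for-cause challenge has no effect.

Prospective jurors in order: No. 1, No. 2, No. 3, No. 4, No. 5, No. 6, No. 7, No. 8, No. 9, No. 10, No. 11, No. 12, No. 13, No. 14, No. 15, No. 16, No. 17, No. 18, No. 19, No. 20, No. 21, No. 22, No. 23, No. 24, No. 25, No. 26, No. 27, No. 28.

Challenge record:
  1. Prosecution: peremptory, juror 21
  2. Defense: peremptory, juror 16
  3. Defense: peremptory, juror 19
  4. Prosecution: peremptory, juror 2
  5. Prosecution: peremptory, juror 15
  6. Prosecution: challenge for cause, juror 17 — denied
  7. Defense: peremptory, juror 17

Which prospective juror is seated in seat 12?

Removed: #2, #15, #16, #17, #19, #21.
Seating in order: seats 1–12 → #1, #3, #4, #5, #6, #7, #8, #9, #10, #11, #12, #13; alternates → #14.
So seat 12 is #13.

13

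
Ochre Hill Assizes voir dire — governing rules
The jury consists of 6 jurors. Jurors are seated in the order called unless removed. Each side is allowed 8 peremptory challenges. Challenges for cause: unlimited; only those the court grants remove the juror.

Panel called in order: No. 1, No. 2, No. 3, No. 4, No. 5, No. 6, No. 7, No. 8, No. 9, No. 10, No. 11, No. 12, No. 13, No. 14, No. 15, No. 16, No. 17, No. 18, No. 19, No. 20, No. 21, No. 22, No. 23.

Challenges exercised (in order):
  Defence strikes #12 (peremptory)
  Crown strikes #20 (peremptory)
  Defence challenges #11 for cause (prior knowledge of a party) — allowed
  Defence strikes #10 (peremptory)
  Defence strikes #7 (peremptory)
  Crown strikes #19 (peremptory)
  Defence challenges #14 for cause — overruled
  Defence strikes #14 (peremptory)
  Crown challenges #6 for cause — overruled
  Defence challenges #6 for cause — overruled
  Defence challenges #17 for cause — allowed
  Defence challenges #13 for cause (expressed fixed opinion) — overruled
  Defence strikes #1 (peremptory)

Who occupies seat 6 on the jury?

Removed: #1, #7, #10, #11, #12, #14, #17, #19, #20. (#6, #13 stay — for-cause denied.)
Seating in order: seats 1–6 → #2, #3, #4, #5, #6, #8.
So seat 6 is #8.

8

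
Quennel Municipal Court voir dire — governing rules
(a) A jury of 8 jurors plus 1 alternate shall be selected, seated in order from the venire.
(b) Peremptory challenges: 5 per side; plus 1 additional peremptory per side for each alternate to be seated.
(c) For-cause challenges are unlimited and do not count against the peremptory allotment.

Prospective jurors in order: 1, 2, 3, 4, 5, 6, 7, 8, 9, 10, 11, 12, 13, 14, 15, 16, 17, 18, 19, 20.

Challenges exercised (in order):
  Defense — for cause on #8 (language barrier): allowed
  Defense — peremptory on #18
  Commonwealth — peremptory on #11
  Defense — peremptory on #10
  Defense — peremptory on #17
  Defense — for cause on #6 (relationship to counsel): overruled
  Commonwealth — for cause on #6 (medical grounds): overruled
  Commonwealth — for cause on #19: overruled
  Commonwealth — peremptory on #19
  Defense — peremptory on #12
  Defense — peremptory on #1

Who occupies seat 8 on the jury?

13

Removed: #1, #8, #10, #11, #12, #17, #18, #19. (#6 stays — for-cause denied.)
Seating in order: seats 1–8 → #2, #3, #4, #5, #6, #7, #9, #13; alternates → #14.
So seat 8 is #13.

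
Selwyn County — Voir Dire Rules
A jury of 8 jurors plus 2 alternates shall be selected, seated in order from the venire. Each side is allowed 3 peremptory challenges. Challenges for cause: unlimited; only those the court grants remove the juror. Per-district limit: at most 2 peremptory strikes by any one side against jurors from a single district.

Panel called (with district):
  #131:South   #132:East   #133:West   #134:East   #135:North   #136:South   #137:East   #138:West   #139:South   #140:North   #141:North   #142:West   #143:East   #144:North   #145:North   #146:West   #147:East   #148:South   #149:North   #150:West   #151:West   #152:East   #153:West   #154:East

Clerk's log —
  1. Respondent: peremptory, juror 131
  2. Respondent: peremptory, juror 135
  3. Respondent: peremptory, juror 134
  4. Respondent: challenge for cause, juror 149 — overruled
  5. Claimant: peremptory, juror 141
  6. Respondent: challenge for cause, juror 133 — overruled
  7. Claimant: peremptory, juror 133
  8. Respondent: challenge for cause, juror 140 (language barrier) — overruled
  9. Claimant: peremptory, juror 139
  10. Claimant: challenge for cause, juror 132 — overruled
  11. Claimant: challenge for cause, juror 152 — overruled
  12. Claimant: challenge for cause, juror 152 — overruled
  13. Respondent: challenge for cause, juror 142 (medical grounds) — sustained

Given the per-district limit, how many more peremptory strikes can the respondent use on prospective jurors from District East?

0

Respondent peremptories so far: #131, #135, #134 — 3 of 3 used, 0 left overall.
Against District East: #134 — 1 used; per-district cap 2 leaves 1.
Binding limit: min(0, 1) = 0.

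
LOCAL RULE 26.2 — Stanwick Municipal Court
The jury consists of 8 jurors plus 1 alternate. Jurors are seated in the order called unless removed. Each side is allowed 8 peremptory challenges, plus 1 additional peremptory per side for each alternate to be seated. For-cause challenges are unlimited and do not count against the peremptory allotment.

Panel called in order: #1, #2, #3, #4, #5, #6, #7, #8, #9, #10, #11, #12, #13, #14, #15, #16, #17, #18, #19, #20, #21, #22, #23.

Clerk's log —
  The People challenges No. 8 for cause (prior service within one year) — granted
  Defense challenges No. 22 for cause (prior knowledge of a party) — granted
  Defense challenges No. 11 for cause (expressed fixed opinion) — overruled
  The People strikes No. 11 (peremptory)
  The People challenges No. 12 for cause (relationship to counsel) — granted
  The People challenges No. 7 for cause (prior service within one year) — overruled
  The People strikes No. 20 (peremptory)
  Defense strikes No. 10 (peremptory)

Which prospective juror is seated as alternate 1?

Removed: #8, #10, #11, #12, #20, #22. (#7 stays — for-cause denied.)
Seating in order: seats 1–8 → #1, #2, #3, #4, #5, #6, #7, #9; alternates → #13.
So alternate 1 is #13.

13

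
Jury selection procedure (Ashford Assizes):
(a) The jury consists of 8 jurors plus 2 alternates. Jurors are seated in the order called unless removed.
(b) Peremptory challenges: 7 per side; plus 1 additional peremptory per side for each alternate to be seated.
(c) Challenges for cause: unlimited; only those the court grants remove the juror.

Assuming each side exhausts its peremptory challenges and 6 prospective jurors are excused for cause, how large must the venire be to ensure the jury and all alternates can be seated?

Seats to fill: 8 + 2 alternates = 10.
Peremptories: 7 + 1×2 = 9 per side × 2 sides = 18.
For-cause removals: 6.
Minimum venire: 10 + 18 + 6 = 34.

34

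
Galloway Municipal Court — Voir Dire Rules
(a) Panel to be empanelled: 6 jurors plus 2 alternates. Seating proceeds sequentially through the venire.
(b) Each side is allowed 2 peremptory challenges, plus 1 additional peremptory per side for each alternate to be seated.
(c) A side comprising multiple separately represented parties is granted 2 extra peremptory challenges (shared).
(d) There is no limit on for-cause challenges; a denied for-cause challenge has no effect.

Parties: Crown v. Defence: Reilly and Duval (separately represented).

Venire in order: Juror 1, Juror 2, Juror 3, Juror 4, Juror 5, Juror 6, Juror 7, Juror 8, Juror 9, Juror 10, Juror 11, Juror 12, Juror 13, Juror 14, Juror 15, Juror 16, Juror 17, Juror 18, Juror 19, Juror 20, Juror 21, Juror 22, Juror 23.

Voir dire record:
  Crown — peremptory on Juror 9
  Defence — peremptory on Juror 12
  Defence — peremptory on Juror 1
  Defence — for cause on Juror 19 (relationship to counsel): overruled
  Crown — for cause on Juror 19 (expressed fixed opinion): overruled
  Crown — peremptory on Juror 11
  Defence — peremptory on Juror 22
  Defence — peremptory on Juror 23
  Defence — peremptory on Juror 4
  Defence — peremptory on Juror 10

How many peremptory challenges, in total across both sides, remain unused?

2

Crown allotment: 2 base + 1 × 2 alternates = 4. Defence allotment: 2 base + 1 × 2 alternates + 2 multi-party = 6.
Crown peremptories used: #9, #11 — 2 (the for-cause on #19 doesn't count).
Defence peremptories used: #12, #1, #22, #23, #4, #10 — 6 (the for-cause on #19 doesn't count).
Remaining: (4 − 2) + (6 − 6) = 2.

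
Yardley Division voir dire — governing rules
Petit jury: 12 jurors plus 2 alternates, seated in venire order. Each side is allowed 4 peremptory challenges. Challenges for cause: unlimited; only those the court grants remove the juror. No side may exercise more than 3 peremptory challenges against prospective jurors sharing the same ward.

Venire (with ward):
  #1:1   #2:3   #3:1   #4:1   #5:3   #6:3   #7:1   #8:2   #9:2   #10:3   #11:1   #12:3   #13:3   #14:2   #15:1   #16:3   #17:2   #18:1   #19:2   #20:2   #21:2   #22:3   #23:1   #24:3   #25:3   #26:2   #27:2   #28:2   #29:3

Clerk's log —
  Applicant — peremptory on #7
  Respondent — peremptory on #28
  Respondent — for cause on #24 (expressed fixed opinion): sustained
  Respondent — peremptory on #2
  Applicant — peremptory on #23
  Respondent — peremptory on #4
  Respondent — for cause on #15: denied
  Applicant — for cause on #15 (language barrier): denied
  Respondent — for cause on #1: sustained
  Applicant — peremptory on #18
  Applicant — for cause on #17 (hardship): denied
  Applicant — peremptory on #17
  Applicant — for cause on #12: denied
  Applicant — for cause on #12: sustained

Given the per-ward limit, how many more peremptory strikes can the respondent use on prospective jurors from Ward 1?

Respondent peremptories so far: #28, #2, #4 — 3 of 4 used, 1 left overall.
Against Ward 1: #4 — 1 used; per-ward cap 3 leaves 2.
Binding limit: min(1, 2) = 1.

1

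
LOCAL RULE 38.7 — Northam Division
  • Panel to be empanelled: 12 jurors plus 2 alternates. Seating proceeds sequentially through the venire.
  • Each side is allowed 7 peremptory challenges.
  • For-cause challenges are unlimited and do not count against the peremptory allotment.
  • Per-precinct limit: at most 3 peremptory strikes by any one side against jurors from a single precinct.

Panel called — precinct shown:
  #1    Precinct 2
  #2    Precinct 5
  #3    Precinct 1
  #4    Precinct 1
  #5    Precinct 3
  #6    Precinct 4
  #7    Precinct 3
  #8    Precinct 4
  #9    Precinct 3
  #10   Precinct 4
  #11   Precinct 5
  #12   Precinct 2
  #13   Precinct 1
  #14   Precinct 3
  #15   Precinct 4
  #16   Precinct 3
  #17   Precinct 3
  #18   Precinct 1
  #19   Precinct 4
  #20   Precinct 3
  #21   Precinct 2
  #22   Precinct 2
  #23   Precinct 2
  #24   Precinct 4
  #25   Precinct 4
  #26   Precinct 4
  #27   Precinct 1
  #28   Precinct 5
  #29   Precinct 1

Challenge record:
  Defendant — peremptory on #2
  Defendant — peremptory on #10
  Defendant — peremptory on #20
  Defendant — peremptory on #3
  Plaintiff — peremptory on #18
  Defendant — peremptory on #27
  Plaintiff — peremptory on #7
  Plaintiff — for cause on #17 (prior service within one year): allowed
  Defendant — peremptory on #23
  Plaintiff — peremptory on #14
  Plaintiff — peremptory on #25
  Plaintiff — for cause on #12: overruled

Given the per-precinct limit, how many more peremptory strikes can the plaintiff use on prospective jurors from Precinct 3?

1

Plaintiff peremptories so far: #18, #7, #14, #25 — 4 of 7 used, 3 left overall.
Against Precinct 3: #7, #14 — 2 used; per-precinct cap 3 leaves 1.
Binding limit: min(3, 1) = 1.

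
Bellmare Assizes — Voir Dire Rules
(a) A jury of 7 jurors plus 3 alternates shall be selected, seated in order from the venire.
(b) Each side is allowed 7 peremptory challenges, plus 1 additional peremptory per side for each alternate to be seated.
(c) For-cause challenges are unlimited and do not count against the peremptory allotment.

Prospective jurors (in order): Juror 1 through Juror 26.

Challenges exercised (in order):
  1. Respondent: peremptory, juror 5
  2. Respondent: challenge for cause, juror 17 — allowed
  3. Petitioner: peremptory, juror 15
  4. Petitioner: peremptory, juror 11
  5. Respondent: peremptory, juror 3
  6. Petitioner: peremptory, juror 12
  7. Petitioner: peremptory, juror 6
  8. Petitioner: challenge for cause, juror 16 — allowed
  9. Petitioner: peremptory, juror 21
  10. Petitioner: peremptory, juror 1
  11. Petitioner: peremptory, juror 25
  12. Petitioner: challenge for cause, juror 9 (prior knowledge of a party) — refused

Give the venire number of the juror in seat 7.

13

Removed: #1, #3, #5, #6, #11, #12, #15, #16, #17, #21, #25. (#9 stays — for-cause denied.)
Seating in order: seats 1–7 → #2, #4, #7, #8, #9, #10, #13; alternates → #14, #18, #19.
So seat 7 is #13.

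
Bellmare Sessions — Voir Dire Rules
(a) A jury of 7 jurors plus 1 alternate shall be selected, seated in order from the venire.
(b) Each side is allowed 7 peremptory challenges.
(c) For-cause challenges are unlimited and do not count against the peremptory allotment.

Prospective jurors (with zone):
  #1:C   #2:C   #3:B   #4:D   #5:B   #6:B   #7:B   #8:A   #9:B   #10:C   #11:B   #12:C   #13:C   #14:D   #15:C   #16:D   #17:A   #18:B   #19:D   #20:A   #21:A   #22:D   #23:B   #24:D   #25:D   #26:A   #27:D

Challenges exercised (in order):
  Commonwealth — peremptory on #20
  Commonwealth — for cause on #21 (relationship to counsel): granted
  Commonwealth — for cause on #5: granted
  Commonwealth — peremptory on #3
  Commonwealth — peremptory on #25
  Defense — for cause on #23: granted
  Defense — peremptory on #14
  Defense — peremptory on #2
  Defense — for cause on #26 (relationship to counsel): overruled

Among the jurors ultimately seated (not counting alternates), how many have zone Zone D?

1

Removed: #2, #3, #5, #14, #20, #21, #23, #25.
Seated jurors 1–7: #1, #4, #6, #7, #8, #9, #10 (alternates #11 not counted).
Of those, in Zone D: #4 → 1.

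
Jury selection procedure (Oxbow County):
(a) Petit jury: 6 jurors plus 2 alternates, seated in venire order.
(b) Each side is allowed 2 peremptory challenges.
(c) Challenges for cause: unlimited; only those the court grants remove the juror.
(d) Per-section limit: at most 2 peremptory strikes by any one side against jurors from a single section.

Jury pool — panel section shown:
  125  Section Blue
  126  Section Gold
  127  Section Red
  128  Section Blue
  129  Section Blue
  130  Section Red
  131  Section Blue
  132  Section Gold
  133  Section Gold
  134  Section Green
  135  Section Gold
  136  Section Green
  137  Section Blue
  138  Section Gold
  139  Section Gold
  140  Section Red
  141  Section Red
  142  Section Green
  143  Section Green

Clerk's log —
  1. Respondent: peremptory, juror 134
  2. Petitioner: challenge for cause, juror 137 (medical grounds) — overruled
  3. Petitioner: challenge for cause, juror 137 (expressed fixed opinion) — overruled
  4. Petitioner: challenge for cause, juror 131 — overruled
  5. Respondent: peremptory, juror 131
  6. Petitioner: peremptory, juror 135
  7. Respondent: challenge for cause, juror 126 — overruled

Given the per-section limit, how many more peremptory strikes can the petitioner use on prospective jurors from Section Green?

1

Petitioner peremptories so far: #135 — 1 of 2 used, 1 left overall.
Against Section Green: none yet — per-section cap 2 leaves 2.
Binding limit: min(1, 2) = 1.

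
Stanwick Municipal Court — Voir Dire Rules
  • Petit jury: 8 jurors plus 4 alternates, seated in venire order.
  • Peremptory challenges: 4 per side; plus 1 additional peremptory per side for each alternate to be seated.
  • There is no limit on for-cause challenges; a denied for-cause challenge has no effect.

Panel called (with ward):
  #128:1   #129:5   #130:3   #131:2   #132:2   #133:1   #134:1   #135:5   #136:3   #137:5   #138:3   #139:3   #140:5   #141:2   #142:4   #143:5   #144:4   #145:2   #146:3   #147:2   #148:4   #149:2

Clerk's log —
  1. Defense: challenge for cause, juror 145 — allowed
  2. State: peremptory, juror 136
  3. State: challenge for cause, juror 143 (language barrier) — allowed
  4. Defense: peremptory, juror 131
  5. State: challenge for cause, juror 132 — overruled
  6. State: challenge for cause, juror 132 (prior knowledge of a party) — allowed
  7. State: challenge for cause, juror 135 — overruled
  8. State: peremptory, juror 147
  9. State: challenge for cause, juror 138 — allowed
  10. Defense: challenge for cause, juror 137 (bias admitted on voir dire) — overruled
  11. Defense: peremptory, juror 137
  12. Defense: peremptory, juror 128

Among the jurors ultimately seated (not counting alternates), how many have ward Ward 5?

Removed: #128, #131, #132, #136, #137, #138, #143, #145, #147.
Seated jurors 1–8: #129, #130, #133, #134, #135, #139, #140, #141 (alternates #142, #144, #146, #148 not counted).
Of those, in Ward 5: #129, #135, #140 → 3.

3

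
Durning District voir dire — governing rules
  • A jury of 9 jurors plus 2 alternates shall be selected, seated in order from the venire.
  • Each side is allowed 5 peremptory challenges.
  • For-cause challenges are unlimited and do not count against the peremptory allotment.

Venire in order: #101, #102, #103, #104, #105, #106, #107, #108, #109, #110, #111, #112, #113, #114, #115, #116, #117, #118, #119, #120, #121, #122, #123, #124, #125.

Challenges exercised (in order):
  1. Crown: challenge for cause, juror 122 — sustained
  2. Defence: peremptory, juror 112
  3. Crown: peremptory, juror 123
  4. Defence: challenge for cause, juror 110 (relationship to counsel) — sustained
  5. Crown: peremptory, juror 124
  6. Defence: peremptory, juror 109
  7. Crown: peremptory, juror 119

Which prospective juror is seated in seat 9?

111

Removed: #109, #110, #112, #119, #122, #123, #124.
Seating in order: seats 1–9 → #101, #102, #103, #104, #105, #106, #107, #108, #111; alternates → #113, #114.
So seat 9 is #111.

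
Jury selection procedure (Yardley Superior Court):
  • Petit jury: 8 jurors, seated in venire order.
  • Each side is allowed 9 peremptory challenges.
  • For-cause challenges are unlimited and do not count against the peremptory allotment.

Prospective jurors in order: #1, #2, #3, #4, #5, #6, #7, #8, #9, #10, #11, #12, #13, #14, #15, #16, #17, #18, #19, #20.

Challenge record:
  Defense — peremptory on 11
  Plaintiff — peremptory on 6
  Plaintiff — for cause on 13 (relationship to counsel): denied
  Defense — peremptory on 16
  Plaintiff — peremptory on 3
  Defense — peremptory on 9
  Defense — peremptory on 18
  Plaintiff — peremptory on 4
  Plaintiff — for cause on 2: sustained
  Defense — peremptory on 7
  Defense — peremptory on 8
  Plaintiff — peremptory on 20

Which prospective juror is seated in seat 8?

17

Removed: #2, #3, #4, #6, #7, #8, #9, #11, #16, #18, #20. (#13 stays — for-cause denied.)
Filling seats in venire order through position 8: #1, #5, #10, #12, #13, #14, #15, #17.
So seat 8 is #17.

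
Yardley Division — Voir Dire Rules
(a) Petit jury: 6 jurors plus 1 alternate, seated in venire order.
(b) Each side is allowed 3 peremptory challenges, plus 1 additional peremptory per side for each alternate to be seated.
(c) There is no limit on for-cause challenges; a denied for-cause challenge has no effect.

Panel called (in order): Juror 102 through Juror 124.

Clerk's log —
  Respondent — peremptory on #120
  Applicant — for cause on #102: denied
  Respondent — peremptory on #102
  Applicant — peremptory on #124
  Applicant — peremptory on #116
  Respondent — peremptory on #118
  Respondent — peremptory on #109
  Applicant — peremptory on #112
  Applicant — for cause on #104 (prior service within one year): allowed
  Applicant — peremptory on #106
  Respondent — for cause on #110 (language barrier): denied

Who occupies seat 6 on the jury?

111

Removed: #102, #104, #106, #109, #112, #116, #118, #120, #124. (#110 stays — for-cause denied.)
Seating in order: seats 1–6 → #103, #105, #107, #108, #110, #111; alternates → #113.
So seat 6 is #111.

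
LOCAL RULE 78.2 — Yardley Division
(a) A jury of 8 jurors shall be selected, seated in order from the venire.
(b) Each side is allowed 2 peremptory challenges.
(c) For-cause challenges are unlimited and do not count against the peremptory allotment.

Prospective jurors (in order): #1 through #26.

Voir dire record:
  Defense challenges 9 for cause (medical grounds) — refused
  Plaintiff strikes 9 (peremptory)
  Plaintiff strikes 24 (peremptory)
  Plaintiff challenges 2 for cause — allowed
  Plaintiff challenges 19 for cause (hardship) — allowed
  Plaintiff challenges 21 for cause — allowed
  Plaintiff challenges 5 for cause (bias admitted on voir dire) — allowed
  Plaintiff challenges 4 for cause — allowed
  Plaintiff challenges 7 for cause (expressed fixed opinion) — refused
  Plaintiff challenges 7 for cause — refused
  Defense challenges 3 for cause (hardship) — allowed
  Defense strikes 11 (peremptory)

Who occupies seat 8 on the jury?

Removed: #2, #3, #4, #5, #9, #11, #19, #21, #24. (#7 stays — for-cause denied.)
Seating in order: seats 1–8 → #1, #6, #7, #8, #10, #12, #13, #14.
So seat 8 is #14.

14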